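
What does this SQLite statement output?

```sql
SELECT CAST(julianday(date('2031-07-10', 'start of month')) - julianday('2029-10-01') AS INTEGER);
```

638

`start of month` rewinds 2031-07-10 to 2031-07-01.
30 days remain in October 2029 after the 1st (31 − 1).
Full months from November 2029 through June 2031 contribute their day counts.
Then 1 day into July 2031.
Total: 30 + 30 + 31 + 31 + 28 + 31 + 30 + 31 + 30 + 31 + 31 + 30 + 31 + 30 + 31 + 31 + 28 + 31 + 30 + 31 + 30 + 1 = 638.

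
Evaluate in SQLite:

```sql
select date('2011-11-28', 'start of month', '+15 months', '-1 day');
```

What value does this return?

`start of month` rewinds 2011-11-28 to 2011-11-01.
Adding +15 months to 2011-11-01 gives 2013-02-01.
Going back 1 day from 2013-02-01 reaches 2013-01-31 (last day of January, 31 days).

2013-01-31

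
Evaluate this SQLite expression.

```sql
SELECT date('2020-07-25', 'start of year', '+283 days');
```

2020-10-10

`start of year` rewinds 2020-07-25 to 2020-01-01.
Applying '+283 days' to 2020-01-01: counting 283 days forward gives 2020-10-10.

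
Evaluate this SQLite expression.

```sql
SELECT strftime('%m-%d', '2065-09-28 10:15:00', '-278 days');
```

First apply '-278 days': 2065-09-28 10:15:00 → 2064-12-24 10:15:00.
`%m-%d` extracts the month-day: 12-24.

12-24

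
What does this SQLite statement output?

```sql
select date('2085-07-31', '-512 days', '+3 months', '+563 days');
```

Applying '-512 days' to 2085-07-31: counting 512 days back gives 2084-03-06.
Adding +3 months to 2084-03-06 gives 2084-06-06.
Applying '+563 days' to 2084-06-06: counting 563 days forward gives 2085-12-21.

2085-12-21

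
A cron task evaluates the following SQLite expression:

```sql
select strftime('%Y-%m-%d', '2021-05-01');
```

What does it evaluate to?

`%Y-%m-%d` extracts the ISO date: 2021-05-01.

2021-05-01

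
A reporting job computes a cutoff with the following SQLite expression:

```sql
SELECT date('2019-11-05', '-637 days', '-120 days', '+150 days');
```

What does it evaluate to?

2018-03-08

Applying '-637 days' to 2019-11-05: counting 637 days back gives 2018-02-06.
Applying '-120 days' to 2018-02-06: counting 120 days back gives 2017-10-09.
Applying '+150 days' to 2017-10-09: counting 150 days forward gives 2018-03-08.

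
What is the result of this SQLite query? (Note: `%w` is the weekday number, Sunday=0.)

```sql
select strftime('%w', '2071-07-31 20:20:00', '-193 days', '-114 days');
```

6

First apply '-193 days', '-114 days': 2071-07-31 20:20:00 → 2070-09-27 20:20:00.
2070-09-27 is a Saturday; with Sunday=0 that is 6.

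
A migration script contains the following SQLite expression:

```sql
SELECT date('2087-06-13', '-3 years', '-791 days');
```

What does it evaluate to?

2082-04-14

Adding -3 years to 2087-06-13 gives 2084-06-13.
Applying '-791 days' to 2084-06-13: counting 791 days back gives 2082-04-14.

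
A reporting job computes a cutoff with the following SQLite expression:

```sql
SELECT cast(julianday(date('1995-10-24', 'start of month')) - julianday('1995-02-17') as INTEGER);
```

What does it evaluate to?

226

`start of month` rewinds 1995-10-24 to 1995-10-01.
11 days remain in February 1995 after the 17th (28 − 17).
Full months from March 1995 through September 1995 contribute their day counts.
Then 1 day into October 1995.
Total: 11 + 31 + 30 + 31 + 30 + 31 + 31 + 30 + 1 = 226.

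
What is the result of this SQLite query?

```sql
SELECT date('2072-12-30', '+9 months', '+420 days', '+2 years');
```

Adding +9 months to 2072-12-30 gives 2073-09-30.
Applying '+420 days' to 2073-09-30: counting 420 days forward gives 2074-11-24.
Adding +2 years to 2074-11-24 gives 2076-11-24.

2076-11-24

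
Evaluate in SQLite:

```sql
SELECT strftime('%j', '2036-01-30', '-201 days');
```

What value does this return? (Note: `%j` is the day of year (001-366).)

First apply '-201 days': 2036-01-30 → 2035-07-13.
Day-of-year for 2035-07-13: days since 2035-01-01 inclusive = 194, zero-padded to 194.

194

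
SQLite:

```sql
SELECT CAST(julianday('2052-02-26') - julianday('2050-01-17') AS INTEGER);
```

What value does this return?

14 days remain in January 2050 after the 17th (31 − 17).
Full months from February 2050 through January 2052 contribute their day counts.
Then 26 days into February 2052.
Total: 14 + 28 + 31 + 30 + 31 + 30 + 31 + 31 + 30 + 31 + 30 + 31 + 31 + 28 + 31 + 30 + 31 + 30 + 31 + 31 + 30 + 31 + 30 + 31 + 31 + 26 = 770.

770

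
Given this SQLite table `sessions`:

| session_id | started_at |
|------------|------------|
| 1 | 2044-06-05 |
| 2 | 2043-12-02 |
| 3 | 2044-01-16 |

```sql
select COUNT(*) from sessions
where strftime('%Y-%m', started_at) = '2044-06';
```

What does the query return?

Rows with year-month 2044-06: 2044-06-05 → 1.

1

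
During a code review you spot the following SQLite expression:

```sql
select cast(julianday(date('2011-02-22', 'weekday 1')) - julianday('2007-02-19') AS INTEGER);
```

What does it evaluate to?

`weekday 1` advances to the next Monday; 2011-02-22 is a Tuesday, so it moves forward to 2011-02-28.
9 days remain in February 2007 after the 19th (28 − 19).
Full months from March 2007 through January 2011 contribute their day counts.
Then 28 days into February 2011.
Total: 9 + 31 + 30 + 31 + 30 + 31 + 31 + 30 + 31 + 30 + 31 + 31 + 29 + 31 + 30 + 31 + 30 + 31 + 31 + 30 + 31 + 30 + 31 + 31 + 28 + 31 + 30 + 31 + 30 + 31 + 31 + 30 + 31 + 30 + 31 + 31 + 28 + 31 + 30 + 31 + 30 + 31 + 31 + 30 + 31 + 30 + 31 + 31 + 28 = 1470.

1470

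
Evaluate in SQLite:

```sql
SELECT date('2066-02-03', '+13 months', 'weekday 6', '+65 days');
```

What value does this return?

Adding +13 months to 2066-02-03 gives 2067-03-03.
`weekday 6` advances to the next Saturday; 2067-03-03 is a Thursday, so it moves forward to 2067-03-05.
Applying '+65 days' to 2067-03-05: counting 65 days forward gives 2067-05-09.

2067-05-09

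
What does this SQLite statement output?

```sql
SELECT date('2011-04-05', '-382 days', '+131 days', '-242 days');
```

2009-11-28

Applying '-382 days' to 2011-04-05: counting 382 days back gives 2010-03-19.
Applying '+131 days' to 2010-03-19: counting 131 days forward gives 2010-07-28.
Applying '-242 days' to 2010-07-28: counting 242 days back gives 2009-11-28.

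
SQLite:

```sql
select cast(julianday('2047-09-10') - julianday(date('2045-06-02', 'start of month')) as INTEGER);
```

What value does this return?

`start of month` rewinds 2045-06-02 to 2045-06-01.
29 days remain in June 2045 after the 1st (30 − 1).
Full months from July 2045 through August 2047 contribute their day counts.
Then 10 days into September 2047.
Total: 29 + 31 + 31 + 30 + 31 + 30 + 31 + 31 + 28 + 31 + 30 + 31 + 30 + 31 + 31 + 30 + 31 + 30 + 31 + 31 + 28 + 31 + 30 + 31 + 30 + 31 + 31 + 10 = 831.

831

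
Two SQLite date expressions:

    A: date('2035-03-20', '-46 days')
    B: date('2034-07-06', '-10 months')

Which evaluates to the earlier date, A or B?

B

A = 2035-02-02.
B = 2033-09-06.
B is earlier.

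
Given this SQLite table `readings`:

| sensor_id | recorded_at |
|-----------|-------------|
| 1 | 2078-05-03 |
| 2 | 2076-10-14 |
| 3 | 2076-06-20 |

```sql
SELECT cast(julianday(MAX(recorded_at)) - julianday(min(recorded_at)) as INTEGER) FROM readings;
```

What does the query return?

MIN = 2076-06-20, MAX = 2078-05-03.
10 days remain in June 2076 after the 20th (30 − 20).
Full months from July 2076 through April 2078 contribute their day counts.
Then 3 days into May 2078.
Total: 10 + 31 + 31 + 30 + 31 + 30 + 31 + 31 + 28 + 31 + 30 + 31 + 30 + 31 + 31 + 30 + 31 + 30 + 31 + 31 + 28 + 31 + 30 + 3 = 682.

682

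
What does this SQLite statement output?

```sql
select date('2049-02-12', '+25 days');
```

February 2049 has 28 days; 16 remain after the 12th, so 17 days reach 2049-03-01.
Advancing 8 more days within March lands on 2049-03-09.

2049-03-09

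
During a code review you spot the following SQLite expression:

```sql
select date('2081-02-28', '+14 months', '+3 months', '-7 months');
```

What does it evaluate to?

2081-12-28

Adding +14 months to 2081-02-28 gives 2082-04-28.
Adding +3 months to 2082-04-28 gives 2082-07-28.
Adding -7 months to 2082-07-28 gives 2081-12-28.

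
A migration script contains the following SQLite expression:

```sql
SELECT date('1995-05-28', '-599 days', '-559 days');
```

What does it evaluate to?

1992-03-26

Applying '-599 days' to 1995-05-28: counting 599 days back gives 1993-10-06.
Applying '-559 days' to 1993-10-06: counting 559 days back gives 1992-03-26.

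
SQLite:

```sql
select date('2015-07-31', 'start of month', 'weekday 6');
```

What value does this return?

`start of month` rewinds 2015-07-31 to 2015-07-01.
`weekday 6` advances to the next Saturday; 2015-07-01 is a Wednesday, so it moves forward to 2015-07-04.

2015-07-04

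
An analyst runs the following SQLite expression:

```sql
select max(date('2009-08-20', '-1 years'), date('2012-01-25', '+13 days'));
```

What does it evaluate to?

2012-02-07

date('2009-08-20', '-1 years') → 2008-08-20.
date('2012-01-25', '+13 days') → 2012-02-07.
Later of the two is 2012-02-07.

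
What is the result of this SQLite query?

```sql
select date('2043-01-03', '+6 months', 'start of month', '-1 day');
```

Adding +6 months to 2043-01-03 gives 2043-07-03.
`start of month` rewinds 2043-07-03 to 2043-07-01.
Going back 1 day from 2043-07-01 reaches 2043-06-30 (last day of June, 30 days).

2043-06-30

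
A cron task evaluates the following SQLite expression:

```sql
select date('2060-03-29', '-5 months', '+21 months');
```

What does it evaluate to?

Adding -5 months to 2060-03-29 gives 2059-10-29.
Adding +21 months to 2059-10-29 gives 2061-07-29.

2061-07-29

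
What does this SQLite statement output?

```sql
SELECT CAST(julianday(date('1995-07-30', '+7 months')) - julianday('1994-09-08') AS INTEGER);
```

540

Adding +7 months to 1995-07-30 targets 1996-02-30. February 1996 has only 29 days, so SQLite normalizes the 1-day overflow forward to 1996-03-01.
22 days remain in September 1994 after the 8th (30 − 8).
Full months from October 1994 through February 1996 contribute their day counts.
Then 1 day into March 1996.
Total: 22 + 31 + 30 + 31 + 31 + 28 + 31 + 30 + 31 + 30 + 31 + 31 + 30 + 31 + 30 + 31 + 31 + 29 + 1 = 540.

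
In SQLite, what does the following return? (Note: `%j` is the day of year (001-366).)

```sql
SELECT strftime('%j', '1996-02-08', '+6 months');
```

221

First apply '+6 months': 1996-02-08 → 1996-08-08.
Day-of-year for 1996-08-08: days since 1996-01-01 inclusive = 221, zero-padded to 221.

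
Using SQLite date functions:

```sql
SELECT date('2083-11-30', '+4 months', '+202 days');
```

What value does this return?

Adding +4 months to 2083-11-30 gives 2084-03-30.
Applying '+202 days' to 2084-03-30: counting 202 days forward gives 2084-10-18.

2084-10-18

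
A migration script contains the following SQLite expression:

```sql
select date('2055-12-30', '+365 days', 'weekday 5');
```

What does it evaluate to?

2056-12-29

Applying '+365 days' to 2055-12-30: counting 365 days forward gives 2056-12-29.
`weekday 5` advances to the next Friday; 2056-12-29 is already a Friday, so it stays at 2056-12-29.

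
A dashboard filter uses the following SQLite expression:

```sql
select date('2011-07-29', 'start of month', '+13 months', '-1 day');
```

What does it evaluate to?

2012-07-31

`start of month` rewinds 2011-07-29 to 2011-07-01.
Adding +13 months to 2011-07-01 gives 2012-08-01.
Going back 1 day from 2012-08-01 reaches 2012-07-31 (last day of July, 31 days).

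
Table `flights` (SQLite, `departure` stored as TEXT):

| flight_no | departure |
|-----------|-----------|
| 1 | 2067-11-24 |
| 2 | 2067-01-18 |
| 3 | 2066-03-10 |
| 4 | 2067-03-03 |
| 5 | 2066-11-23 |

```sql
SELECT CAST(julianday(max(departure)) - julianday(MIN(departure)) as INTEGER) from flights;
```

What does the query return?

MIN = 2066-03-10, MAX = 2067-11-24.
21 days remain in March 2066 after the 10th (31 − 10).
Full months from April 2066 through October 2067 contribute their day counts.
Then 24 days into November 2067.
Total: 21 + 30 + 31 + 30 + 31 + 31 + 30 + 31 + 30 + 31 + 31 + 28 + 31 + 30 + 31 + 30 + 31 + 31 + 30 + 31 + 24 = 624.

624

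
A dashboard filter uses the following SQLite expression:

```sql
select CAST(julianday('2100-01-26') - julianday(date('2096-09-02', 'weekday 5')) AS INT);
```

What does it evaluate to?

`weekday 5` advances to the next Friday; 2096-09-02 is a Sunday, so it moves forward to 2096-09-07.
23 days remain in September 2096 after the 7th (30 − 7).
Full months from October 2096 through December 2099 contribute their day counts.
Then 26 days into January 2100.
Total: 23 + 31 + 30 + 31 + 31 + 28 + 31 + 30 + 31 + 30 + 31 + 31 + 30 + 31 + 30 + 31 + 31 + 28 + 31 + 30 + 31 + 30 + 31 + 31 + 30 + 31 + 30 + 31 + 31 + 28 + 31 + 30 + 31 + 30 + 31 + 31 + 30 + 31 + 30 + 31 + 26 = 1236.

1236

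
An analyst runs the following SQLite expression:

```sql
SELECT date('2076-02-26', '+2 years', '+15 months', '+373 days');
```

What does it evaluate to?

2080-06-02

Adding +2 years to 2076-02-26 gives 2078-02-26.
Adding +15 months to 2078-02-26 gives 2079-05-26.
Applying '+373 days' to 2079-05-26: counting 373 days forward gives 2080-06-02.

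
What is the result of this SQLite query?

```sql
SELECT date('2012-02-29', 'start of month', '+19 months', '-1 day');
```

2013-08-31

`start of month` rewinds 2012-02-29 to 2012-02-01.
Adding +19 months to 2012-02-01 gives 2013-09-01.
Going back 1 day from 2013-09-01 reaches 2013-08-31 (last day of August, 31 days).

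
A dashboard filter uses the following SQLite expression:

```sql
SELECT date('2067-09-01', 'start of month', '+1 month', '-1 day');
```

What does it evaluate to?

2067-09-30

`start of month` rewinds 2067-09-01 to 2067-09-01.
Adding +1 month to 2067-09-01 gives 2067-10-01.
Going back 1 day from 2067-10-01 reaches 2067-09-30 (last day of September, 30 days).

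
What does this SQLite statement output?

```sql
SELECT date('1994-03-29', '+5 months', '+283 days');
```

1995-06-08

Adding +5 months to 1994-03-29 gives 1994-08-29.
Applying '+283 days' to 1994-08-29: counting 283 days forward gives 1995-06-08.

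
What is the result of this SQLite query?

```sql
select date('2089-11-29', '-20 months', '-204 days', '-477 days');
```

Adding -20 months to 2089-11-29 gives 2088-03-29.
Applying '-204 days' to 2088-03-29: counting 204 days back gives 2087-09-07.
Applying '-477 days' to 2087-09-07: counting 477 days back gives 2086-05-18.

2086-05-18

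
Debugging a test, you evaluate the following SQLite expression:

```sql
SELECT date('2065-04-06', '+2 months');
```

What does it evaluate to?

Adding +2 months to 2065-04-06 gives 2065-06-06.

2065-06-06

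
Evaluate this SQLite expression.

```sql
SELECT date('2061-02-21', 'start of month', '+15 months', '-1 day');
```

`start of month` rewinds 2061-02-21 to 2061-02-01.
Adding +15 months to 2061-02-01 gives 2062-05-01.
Going back 1 day from 2062-05-01 reaches 2062-04-30 (last day of April, 30 days).

2062-04-30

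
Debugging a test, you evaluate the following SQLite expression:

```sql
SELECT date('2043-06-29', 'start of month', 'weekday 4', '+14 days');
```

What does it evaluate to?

`start of month` rewinds 2043-06-29 to 2043-06-01.
`weekday 4` advances to the next Thursday; 2043-06-01 is a Monday, so it moves forward to 2043-06-04.
Advancing 14 more days within June lands on 2043-06-18.

2043-06-18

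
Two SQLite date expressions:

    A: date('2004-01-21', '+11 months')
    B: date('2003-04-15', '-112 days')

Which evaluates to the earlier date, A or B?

B

A = 2004-12-21.
B = 2002-12-24.
B is earlier.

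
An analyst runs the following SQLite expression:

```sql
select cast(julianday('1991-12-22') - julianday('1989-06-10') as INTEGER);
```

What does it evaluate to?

925

20 days remain in June 1989 after the 10th (30 − 10).
Full months from July 1989 through November 1991 contribute their day counts.
Then 22 days into December 1991.
Total: 20 + 31 + 31 + 30 + 31 + 30 + 31 + 31 + 28 + 31 + 30 + 31 + 30 + 31 + 31 + 30 + 31 + 30 + 31 + 31 + 28 + 31 + 30 + 31 + 30 + 31 + 31 + 30 + 31 + 30 + 22 = 925.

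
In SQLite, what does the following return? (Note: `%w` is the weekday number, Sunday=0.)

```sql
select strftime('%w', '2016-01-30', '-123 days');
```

First apply '-123 days': 2016-01-30 → 2015-09-29.
2015-09-29 is a Tuesday; with Sunday=0 that is 2.

2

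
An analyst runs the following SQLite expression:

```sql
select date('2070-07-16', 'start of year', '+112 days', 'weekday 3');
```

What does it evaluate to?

`start of year` rewinds 2070-07-16 to 2070-01-01.
Applying '+112 days' to 2070-01-01: counting 112 days forward gives 2070-04-23.
`weekday 3` advances to the next Wednesday; 2070-04-23 is already a Wednesday, so it stays at 2070-04-23.

2070-04-23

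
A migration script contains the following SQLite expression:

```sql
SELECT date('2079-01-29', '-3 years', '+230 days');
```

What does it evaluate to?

Adding -3 years to 2079-01-29 gives 2076-01-29.
Applying '+230 days' to 2076-01-29: counting 230 days forward gives 2076-09-15.

2076-09-15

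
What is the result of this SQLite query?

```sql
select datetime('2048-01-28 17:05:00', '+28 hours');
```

2048-01-29 21:05:00

+28 hours from 2048-01-28 17:05:00 is 2048-01-29 21:05:00 (crosses midnight).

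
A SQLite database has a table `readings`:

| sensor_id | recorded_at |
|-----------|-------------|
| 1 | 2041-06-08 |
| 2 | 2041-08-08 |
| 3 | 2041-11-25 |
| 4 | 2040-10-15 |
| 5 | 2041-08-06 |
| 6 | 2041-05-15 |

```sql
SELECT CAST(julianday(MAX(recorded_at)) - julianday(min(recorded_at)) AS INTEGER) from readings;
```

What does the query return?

MIN = 2040-10-15, MAX = 2041-11-25.
16 days remain in October 2040 after the 15th (31 − 15).
Full months from November 2040 through October 2041 contribute their day counts.
Then 25 days into November 2041.
Total: 16 + 30 + 31 + 31 + 28 + 31 + 30 + 31 + 30 + 31 + 31 + 30 + 31 + 25 = 406.

406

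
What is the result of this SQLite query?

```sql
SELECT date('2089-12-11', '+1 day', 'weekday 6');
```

Advancing 1 more day within December lands on 2089-12-12.
`weekday 6` advances to the next Saturday; 2089-12-12 is a Monday, so it moves forward to 2089-12-17.

2089-12-17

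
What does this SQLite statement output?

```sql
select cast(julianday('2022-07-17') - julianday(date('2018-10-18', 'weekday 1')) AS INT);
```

`weekday 1` advances to the next Monday; 2018-10-18 is a Thursday, so it moves forward to 2018-10-22.
9 days remain in October 2018 after the 22nd (31 − 22).
Full months from November 2018 through June 2022 contribute their day counts.
Then 17 days into July 2022.
Total: 9 + 30 + 31 + 31 + 28 + 31 + 30 + 31 + 30 + 31 + 31 + 30 + 31 + 30 + 31 + 31 + 29 + 31 + 30 + 31 + 30 + 31 + 31 + 30 + 31 + 30 + 31 + 31 + 28 + 31 + 30 + 31 + 30 + 31 + 31 + 30 + 31 + 30 + 31 + 31 + 28 + 31 + 30 + 31 + 30 + 17 = 1364.

1364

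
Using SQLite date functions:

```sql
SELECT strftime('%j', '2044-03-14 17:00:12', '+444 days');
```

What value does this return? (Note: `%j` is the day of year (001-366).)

152

First apply '+444 days': 2044-03-14 17:00:12 → 2045-06-01 17:00:12.
Day-of-year for 2045-06-01: days since 2045-01-01 inclusive = 152, zero-padded to 152.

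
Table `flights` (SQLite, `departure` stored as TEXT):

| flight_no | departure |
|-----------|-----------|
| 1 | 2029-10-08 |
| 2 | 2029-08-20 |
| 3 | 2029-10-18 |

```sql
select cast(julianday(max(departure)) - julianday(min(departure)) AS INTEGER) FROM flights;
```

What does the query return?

MIN = 2029-08-20, MAX = 2029-10-18.
11 days remain in August 2029 after the 20th (31 − 20).
September 2029: 30 days.
Then 18 days into October 2029.
Total: 11 + 30 + 18 = 59.

59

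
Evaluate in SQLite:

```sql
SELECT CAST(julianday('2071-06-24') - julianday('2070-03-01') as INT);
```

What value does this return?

30 days remain in March 2070 after the 1st (31 − 1).
Full months from April 2070 through May 2071 contribute their day counts.
Then 24 days into June 2071.
Total: 30 + 30 + 31 + 30 + 31 + 31 + 30 + 31 + 30 + 31 + 31 + 28 + 31 + 30 + 31 + 24 = 480.

480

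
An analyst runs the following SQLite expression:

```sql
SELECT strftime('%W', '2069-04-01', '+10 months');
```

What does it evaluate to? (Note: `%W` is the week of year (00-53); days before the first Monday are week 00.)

04

First apply '+10 months': 2069-04-01 → 2070-02-01.
2070-02-01 is a Saturday. SQLite's %W counts Mondays since the year started; the result is 04.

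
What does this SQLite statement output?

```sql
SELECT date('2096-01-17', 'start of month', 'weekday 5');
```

`start of month` rewinds 2096-01-17 to 2096-01-01.
`weekday 5` advances to the next Friday; 2096-01-01 is a Sunday, so it moves forward to 2096-01-06.

2096-01-06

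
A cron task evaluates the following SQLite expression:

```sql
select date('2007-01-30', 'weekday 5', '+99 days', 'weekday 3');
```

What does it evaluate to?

2007-05-16

`weekday 5` advances to the next Friday; 2007-01-30 is a Tuesday, so it moves forward to 2007-02-02.
Applying '+99 days' to 2007-02-02: counting 99 days forward gives 2007-05-12.
`weekday 3` advances to the next Wednesday; 2007-05-12 is a Saturday, so it moves forward to 2007-05-16.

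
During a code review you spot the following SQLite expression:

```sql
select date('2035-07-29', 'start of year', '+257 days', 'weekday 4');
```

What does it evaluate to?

`start of year` rewinds 2035-07-29 to 2035-01-01.
Applying '+257 days' to 2035-01-01: counting 257 days forward gives 2035-09-15.
`weekday 4` advances to the next Thursday; 2035-09-15 is a Saturday, so it moves forward to 2035-09-20.

2035-09-20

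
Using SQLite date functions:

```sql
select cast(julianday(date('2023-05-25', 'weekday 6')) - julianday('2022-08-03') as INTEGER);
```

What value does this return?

297

`weekday 6` advances to the next Saturday; 2023-05-25 is a Thursday, so it moves forward to 2023-05-27.
28 days remain in August 2022 after the 3rd (31 − 3).
Full months from September 2022 through April 2023 contribute their day counts.
Then 27 days into May 2023.
Total: 28 + 30 + 31 + 30 + 31 + 31 + 28 + 31 + 30 + 27 = 297.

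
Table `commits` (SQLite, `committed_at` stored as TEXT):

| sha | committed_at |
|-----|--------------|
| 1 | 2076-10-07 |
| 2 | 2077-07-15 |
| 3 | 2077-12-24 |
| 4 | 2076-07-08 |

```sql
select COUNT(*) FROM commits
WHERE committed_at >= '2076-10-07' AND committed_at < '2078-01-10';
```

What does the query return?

3

Rows in [2076-10-07, 2078-01-10): 2076-10-07, 2077-07-15, 2077-12-24 → 3 rows.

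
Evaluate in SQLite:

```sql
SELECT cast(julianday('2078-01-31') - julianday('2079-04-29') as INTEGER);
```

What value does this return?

-453

0 days remain in January 2078 after the 31st (31 − 31).
Full months from February 2078 through March 2079 contribute their day counts.
Then 29 days into April 2079.
Total: 0 + 28 + 31 + 30 + 31 + 30 + 31 + 31 + 30 + 31 + 30 + 31 + 31 + 28 + 31 + 29 = 453.
The subtraction is earlier − later, so the result is −453 → -453.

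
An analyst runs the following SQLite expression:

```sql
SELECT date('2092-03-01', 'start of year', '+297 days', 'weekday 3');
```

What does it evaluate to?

`start of year` rewinds 2092-03-01 to 2092-01-01.
Applying '+297 days' to 2092-01-01: counting 297 days forward gives 2092-10-24.
`weekday 3` advances to the next Wednesday; 2092-10-24 is a Friday, so it moves forward to 2092-10-29.

2092-10-29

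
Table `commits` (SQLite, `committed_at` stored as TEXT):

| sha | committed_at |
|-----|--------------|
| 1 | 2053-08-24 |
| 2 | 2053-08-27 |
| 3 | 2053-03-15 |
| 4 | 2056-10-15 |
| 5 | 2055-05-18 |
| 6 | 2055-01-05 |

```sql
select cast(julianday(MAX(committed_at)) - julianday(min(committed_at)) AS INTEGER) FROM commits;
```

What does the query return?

MIN = 2053-03-15, MAX = 2056-10-15.
16 days remain in March 2053 after the 15th (31 − 15).
Full months from April 2053 through September 2056 contribute their day counts.
Then 15 days into October 2056.
Total: 16 + 30 + 31 + 30 + 31 + 31 + 30 + 31 + 30 + 31 + 31 + 28 + 31 + 30 + 31 + 30 + 31 + 31 + 30 + 31 + 30 + 31 + 31 + 28 + 31 + 30 + 31 + 30 + 31 + 31 + 30 + 31 + 30 + 31 + 31 + 29 + 31 + 30 + 31 + 30 + 31 + 31 + 30 + 15 = 1310.

1310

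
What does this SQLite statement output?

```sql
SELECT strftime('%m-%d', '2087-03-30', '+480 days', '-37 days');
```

06-15

First apply '+480 days', '-37 days': 2087-03-30 → 2088-06-15.
`%m-%d` extracts the month-day: 06-15.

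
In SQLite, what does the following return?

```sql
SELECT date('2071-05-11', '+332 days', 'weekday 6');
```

Applying '+332 days' to 2071-05-11: counting 332 days forward gives 2072-04-07.
`weekday 6` advances to the next Saturday; 2072-04-07 is a Thursday, so it moves forward to 2072-04-09.

2072-04-09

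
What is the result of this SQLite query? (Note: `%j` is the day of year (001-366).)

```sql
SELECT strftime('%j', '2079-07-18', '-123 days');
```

076

First apply '-123 days': 2079-07-18 → 2079-03-17.
Day-of-year for 2079-03-17: days since 2079-01-01 inclusive = 76, zero-padded to 076.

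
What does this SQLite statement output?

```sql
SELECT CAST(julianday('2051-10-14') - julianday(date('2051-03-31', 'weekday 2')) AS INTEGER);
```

193

`weekday 2` advances to the next Tuesday; 2051-03-31 is a Friday, so it moves forward to 2051-04-04.
26 days remain in April 2051 after the 4th (30 − 4).
May 2051: 31 days.
June 2051: 30 days.
July 2051: 31 days.
August 2051: 31 days.
September 2051: 30 days.
Then 14 days into October 2051.
Total: 26 + 31 + 30 + 31 + 31 + 30 + 14 = 193.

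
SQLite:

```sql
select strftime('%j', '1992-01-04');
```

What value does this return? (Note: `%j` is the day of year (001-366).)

Day-of-year for 1992-01-04: days since 1992-01-01 inclusive = 4, zero-padded to 004.

004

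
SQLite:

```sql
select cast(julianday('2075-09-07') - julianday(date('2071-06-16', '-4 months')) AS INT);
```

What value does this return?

Adding -4 months to 2071-06-16 gives 2071-02-16.
12 days remain in February 2071 after the 16th (28 − 16).
Full months from March 2071 through August 2075 contribute their day counts.
Then 7 days into September 2075.
Total: 12 + 31 + 30 + 31 + 30 + 31 + 31 + 30 + 31 + 30 + 31 + 31 + 29 + 31 + 30 + 31 + 30 + 31 + 31 + 30 + 31 + 30 + 31 + 31 + 28 + 31 + 30 + 31 + 30 + 31 + 31 + 30 + 31 + 30 + 31 + 31 + 28 + 31 + 30 + 31 + 30 + 31 + 31 + 30 + 31 + 30 + 31 + 31 + 28 + 31 + 30 + 31 + 30 + 31 + 31 + 7 = 1664.

1664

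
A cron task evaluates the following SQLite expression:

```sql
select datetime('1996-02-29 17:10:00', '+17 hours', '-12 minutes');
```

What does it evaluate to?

1996-03-01 09:58:00

+17 hours from 1996-02-29 17:10:00 is 1996-03-01 10:10:00 (crosses midnight).
-12 minutes from 1996-03-01 10:10:00 is 1996-03-01 09:58:00.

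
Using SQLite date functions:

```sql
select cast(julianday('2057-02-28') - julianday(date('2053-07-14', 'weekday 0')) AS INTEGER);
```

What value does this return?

1319

`weekday 0` advances to the next Sunday; 2053-07-14 is a Monday, so it moves forward to 2053-07-20.
11 days remain in July 2053 after the 20th (31 − 20).
Full months from August 2053 through January 2057 contribute their day counts.
Then 28 days into February 2057.
Total: 11 + 31 + 30 + 31 + 30 + 31 + 31 + 28 + 31 + 30 + 31 + 30 + 31 + 31 + 30 + 31 + 30 + 31 + 31 + 28 + 31 + 30 + 31 + 30 + 31 + 31 + 30 + 31 + 30 + 31 + 31 + 29 + 31 + 30 + 31 + 30 + 31 + 31 + 30 + 31 + 30 + 31 + 31 + 28 = 1319.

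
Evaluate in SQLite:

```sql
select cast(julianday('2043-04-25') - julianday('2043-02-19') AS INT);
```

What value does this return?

9 days remain in February 2043 after the 19th (28 − 19).
March 2043: 31 days.
Then 25 days into April 2043.
Total: 9 + 31 + 25 = 65.

65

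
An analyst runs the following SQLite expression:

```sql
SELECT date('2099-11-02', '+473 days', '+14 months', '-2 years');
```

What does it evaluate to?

2100-04-18

Applying '+473 days' to 2099-11-02: counting 473 days forward gives 2101-02-18.
Adding +14 months to 2101-02-18 gives 2102-04-18.
Adding -2 years to 2102-04-18 gives 2100-04-18.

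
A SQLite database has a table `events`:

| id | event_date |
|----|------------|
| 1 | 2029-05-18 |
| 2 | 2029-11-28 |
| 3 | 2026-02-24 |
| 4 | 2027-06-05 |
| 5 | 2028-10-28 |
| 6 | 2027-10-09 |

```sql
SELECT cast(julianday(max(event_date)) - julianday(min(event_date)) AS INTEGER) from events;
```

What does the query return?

1373

MIN = 2026-02-24, MAX = 2029-11-28.
4 days remain in February 2026 after the 24th (28 − 24).
Full months from March 2026 through October 2029 contribute their day counts.
Then 28 days into November 2029.
Total: 4 + 31 + 30 + 31 + 30 + 31 + 31 + 30 + 31 + 30 + 31 + 31 + 28 + 31 + 30 + 31 + 30 + 31 + 31 + 30 + 31 + 30 + 31 + 31 + 29 + 31 + 30 + 31 + 30 + 31 + 31 + 30 + 31 + 30 + 31 + 31 + 28 + 31 + 30 + 31 + 30 + 31 + 31 + 30 + 31 + 28 = 1373.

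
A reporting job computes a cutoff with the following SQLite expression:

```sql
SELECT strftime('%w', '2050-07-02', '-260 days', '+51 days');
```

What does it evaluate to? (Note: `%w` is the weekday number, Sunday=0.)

First apply '-260 days', '+51 days': 2050-07-02 → 2049-12-05.
2049-12-05 is a Sunday; with Sunday=0 that is 0.

0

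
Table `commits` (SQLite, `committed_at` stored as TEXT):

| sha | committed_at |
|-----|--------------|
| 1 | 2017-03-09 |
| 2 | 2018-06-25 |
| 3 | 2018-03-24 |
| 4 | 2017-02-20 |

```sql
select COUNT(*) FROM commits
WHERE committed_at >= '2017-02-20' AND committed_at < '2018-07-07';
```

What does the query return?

4

Rows in [2017-02-20, 2018-07-07): 2017-03-09, 2018-06-25, 2018-03-24, 2017-02-20 → 4 rows.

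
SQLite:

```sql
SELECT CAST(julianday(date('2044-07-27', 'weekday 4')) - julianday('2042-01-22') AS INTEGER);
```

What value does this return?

`weekday 4` advances to the next Thursday; 2044-07-27 is a Wednesday, so it moves forward to 2044-07-28.
9 days remain in January 2042 after the 22nd (31 − 22).
Full months from February 2042 through June 2044 contribute their day counts.
Then 28 days into July 2044.
Total: 9 + 28 + 31 + 30 + 31 + 30 + 31 + 31 + 30 + 31 + 30 + 31 + 31 + 28 + 31 + 30 + 31 + 30 + 31 + 31 + 30 + 31 + 30 + 31 + 31 + 29 + 31 + 30 + 31 + 30 + 28 = 918.

918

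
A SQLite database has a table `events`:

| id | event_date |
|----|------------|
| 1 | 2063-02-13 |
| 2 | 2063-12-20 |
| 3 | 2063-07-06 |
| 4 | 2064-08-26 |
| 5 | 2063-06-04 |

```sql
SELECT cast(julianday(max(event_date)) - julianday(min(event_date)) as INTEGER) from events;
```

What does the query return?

560

MIN = 2063-02-13, MAX = 2064-08-26.
15 days remain in February 2063 after the 13th (28 − 13).
Full months from March 2063 through July 2064 contribute their day counts.
Then 26 days into August 2064.
Total: 15 + 31 + 30 + 31 + 30 + 31 + 31 + 30 + 31 + 30 + 31 + 31 + 29 + 31 + 30 + 31 + 30 + 31 + 26 = 560.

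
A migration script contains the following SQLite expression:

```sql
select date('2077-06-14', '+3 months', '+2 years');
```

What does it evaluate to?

Adding +3 months to 2077-06-14 gives 2077-09-14.
Adding +2 years to 2077-09-14 gives 2079-09-14.

2079-09-14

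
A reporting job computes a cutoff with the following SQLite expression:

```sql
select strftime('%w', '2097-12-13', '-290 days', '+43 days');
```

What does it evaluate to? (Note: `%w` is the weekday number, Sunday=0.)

3

First apply '-290 days', '+43 days': 2097-12-13 → 2097-04-10.
2097-04-10 is a Wednesday; with Sunday=0 that is 3.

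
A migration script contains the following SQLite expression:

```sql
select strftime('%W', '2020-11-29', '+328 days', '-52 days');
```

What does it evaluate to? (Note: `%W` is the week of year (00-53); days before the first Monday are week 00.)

35

First apply '+328 days', '-52 days': 2020-11-29 → 2021-09-01.
2021-09-01 is a Wednesday. SQLite's %W counts Mondays since the year started; the result is 35.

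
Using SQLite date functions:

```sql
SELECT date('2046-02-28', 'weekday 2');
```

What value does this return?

2046-03-06

`weekday 2` advances to the next Tuesday; 2046-02-28 is a Wednesday, so it moves forward to 2046-03-06.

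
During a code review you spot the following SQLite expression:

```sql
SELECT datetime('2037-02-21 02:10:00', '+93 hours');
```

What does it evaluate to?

2037-02-24 23:10:00

+93 hours from 2037-02-21 02:10:00 is 2037-02-24 23:10:00 (crosses midnight).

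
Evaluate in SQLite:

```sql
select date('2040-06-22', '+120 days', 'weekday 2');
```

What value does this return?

2040-10-23

Applying '+120 days' to 2040-06-22: counting 120 days forward gives 2040-10-20.
`weekday 2` advances to the next Tuesday; 2040-10-20 is a Saturday, so it moves forward to 2040-10-23.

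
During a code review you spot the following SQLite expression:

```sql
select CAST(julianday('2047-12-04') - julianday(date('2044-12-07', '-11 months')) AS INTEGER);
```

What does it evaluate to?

1427

Adding -11 months to 2044-12-07 gives 2044-01-07.
24 days remain in January 2044 after the 7th (31 − 7).
Full months from February 2044 through November 2047 contribute their day counts.
Then 4 days into December 2047.
Total: 24 + 29 + 31 + 30 + 31 + 30 + 31 + 31 + 30 + 31 + 30 + 31 + 31 + 28 + 31 + 30 + 31 + 30 + 31 + 31 + 30 + 31 + 30 + 31 + 31 + 28 + 31 + 30 + 31 + 30 + 31 + 31 + 30 + 31 + 30 + 31 + 31 + 28 + 31 + 30 + 31 + 30 + 31 + 31 + 30 + 31 + 30 + 4 = 1427.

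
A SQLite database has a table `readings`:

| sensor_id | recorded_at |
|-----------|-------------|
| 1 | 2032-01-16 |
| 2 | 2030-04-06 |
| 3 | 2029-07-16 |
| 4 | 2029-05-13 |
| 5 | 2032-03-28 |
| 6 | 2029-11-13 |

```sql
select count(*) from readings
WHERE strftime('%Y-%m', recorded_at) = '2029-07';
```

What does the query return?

1

Rows with year-month 2029-07: 2029-07-16 → 1.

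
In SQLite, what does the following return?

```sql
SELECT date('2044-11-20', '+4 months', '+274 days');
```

Adding +4 months to 2044-11-20 gives 2045-03-20.
Applying '+274 days' to 2045-03-20: counting 274 days forward gives 2045-12-19.

2045-12-19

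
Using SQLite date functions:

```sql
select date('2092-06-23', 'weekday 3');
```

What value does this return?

2092-06-25

`weekday 3` advances to the next Wednesday; 2092-06-23 is a Monday, so it moves forward to 2092-06-25.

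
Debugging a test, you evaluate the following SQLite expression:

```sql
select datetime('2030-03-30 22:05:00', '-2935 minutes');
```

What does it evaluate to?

2030-03-28 21:10:00

2935 minutes = 48h 55m; -2935 minutes from 2030-03-30 22:05:00 is 2030-03-28 21:10:00 (crosses midnight).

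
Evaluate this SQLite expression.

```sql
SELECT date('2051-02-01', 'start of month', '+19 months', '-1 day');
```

`start of month` rewinds 2051-02-01 to 2051-02-01.
Adding +19 months to 2051-02-01 gives 2052-09-01.
Going back 1 day from 2052-09-01 reaches 2052-08-31 (last day of August, 31 days).

2052-08-31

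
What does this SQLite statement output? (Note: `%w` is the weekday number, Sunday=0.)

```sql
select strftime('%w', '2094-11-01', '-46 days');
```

First apply '-46 days': 2094-11-01 → 2094-09-16.
2094-09-16 is a Thursday; with Sunday=0 that is 4.

4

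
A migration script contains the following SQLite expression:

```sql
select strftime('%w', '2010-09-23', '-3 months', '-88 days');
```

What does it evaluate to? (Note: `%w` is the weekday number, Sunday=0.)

First apply '-3 months', '-88 days': 2010-09-23 → 2010-03-27.
2010-03-27 is a Saturday; with Sunday=0 that is 6.

6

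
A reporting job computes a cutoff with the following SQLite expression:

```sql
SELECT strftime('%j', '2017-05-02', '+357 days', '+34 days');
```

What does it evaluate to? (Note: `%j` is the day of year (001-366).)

First apply '+357 days', '+34 days': 2017-05-02 → 2018-05-28.
Day-of-year for 2018-05-28: days since 2018-01-01 inclusive = 148, zero-padded to 148.

148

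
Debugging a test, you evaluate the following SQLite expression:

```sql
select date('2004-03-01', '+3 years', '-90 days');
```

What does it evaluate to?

Adding +3 years to 2004-03-01 gives 2007-03-01.
Applying '-90 days' to 2007-03-01: counting 90 days back gives 2006-12-01.

2006-12-01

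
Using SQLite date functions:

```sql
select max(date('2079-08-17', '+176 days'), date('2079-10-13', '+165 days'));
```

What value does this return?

date('2079-08-17', '+176 days') → 2080-02-09.
date('2079-10-13', '+165 days') → 2080-03-26.
Later of the two is 2080-03-26.

2080-03-26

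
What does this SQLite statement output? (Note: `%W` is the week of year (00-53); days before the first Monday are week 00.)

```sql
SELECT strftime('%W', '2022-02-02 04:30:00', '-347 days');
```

First apply '-347 days': 2022-02-02 04:30:00 → 2021-02-20 04:30:00.
2021-02-20 is a Saturday. SQLite's %W counts Mondays since the year started; the result is 07.

07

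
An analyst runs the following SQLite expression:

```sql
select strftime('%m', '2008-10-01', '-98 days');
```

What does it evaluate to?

First apply '-98 days': 2008-10-01 → 2008-06-25.
`%m` extracts the 2-digit month (01-12): 06.

06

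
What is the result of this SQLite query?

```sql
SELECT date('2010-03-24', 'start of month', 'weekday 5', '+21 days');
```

2010-03-26

`start of month` rewinds 2010-03-24 to 2010-03-01.
`weekday 5` advances to the next Friday; 2010-03-01 is a Monday, so it moves forward to 2010-03-05.
Advancing 21 more days within March lands on 2010-03-26.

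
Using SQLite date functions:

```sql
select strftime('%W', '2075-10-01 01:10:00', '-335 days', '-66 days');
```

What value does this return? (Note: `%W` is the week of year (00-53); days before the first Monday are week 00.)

First apply '-335 days', '-66 days': 2075-10-01 01:10:00 → 2074-08-26 01:10:00.
2074-08-26 is a Sunday. SQLite's %W counts Mondays since the year started; the result is 34.

34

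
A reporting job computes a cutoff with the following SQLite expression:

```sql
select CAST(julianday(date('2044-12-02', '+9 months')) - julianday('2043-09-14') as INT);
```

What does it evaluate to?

Adding +9 months to 2044-12-02 gives 2045-09-02.
16 days remain in September 2043 after the 14th (30 − 14).
Full months from October 2043 through August 2045 contribute their day counts.
Then 2 days into September 2045.
Total: 16 + 31 + 30 + 31 + 31 + 29 + 31 + 30 + 31 + 30 + 31 + 31 + 30 + 31 + 30 + 31 + 31 + 28 + 31 + 30 + 31 + 30 + 31 + 31 + 2 = 719.

719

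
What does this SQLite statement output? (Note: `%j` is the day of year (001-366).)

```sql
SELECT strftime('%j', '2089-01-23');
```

Day-of-year for 2089-01-23: days since 2089-01-01 inclusive = 23, zero-padded to 023.

023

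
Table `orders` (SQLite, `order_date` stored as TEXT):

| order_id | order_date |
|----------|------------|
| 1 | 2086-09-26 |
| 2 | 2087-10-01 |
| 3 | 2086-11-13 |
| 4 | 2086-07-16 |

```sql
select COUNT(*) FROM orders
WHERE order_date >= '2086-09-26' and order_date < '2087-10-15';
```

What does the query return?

Rows in [2086-09-26, 2087-10-15): 2086-09-26, 2087-10-01, 2086-11-13 → 3 rows.

3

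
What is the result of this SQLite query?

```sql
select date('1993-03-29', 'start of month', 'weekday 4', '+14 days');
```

`start of month` rewinds 1993-03-29 to 1993-03-01.
`weekday 4` advances to the next Thursday; 1993-03-01 is a Monday, so it moves forward to 1993-03-04.
Advancing 14 more days within March lands on 1993-03-18.

1993-03-18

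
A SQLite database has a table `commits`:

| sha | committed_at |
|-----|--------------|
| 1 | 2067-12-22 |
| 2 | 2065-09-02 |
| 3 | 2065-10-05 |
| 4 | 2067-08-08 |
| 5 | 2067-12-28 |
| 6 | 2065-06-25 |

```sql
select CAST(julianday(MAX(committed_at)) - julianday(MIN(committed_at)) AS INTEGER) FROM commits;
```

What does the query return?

916

MIN = 2065-06-25, MAX = 2067-12-28.
5 days remain in June 2065 after the 25th (30 − 25).
Full months from July 2065 through November 2067 contribute their day counts.
Then 28 days into December 2067.
Total: 5 + 31 + 31 + 30 + 31 + 30 + 31 + 31 + 28 + 31 + 30 + 31 + 30 + 31 + 31 + 30 + 31 + 30 + 31 + 31 + 28 + 31 + 30 + 31 + 30 + 31 + 31 + 30 + 31 + 30 + 28 = 916.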